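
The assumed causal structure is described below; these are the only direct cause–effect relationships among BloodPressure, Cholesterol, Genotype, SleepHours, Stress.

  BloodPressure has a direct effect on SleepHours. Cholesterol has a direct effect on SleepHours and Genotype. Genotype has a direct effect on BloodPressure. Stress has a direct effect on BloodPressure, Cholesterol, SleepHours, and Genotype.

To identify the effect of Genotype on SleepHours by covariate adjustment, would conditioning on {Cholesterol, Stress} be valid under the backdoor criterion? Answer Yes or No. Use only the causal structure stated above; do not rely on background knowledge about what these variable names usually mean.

Backdoor paths from Genotype to SleepHours (paths whose first edge points into Genotype):
  P1: Genotype <- Stress -> Cholesterol -> SleepHours
  P2: Genotype <- Stress -> BloodPressure -> SleepHours
  P3: Genotype <- Stress -> SleepHours
  P4: Genotype <- Cholesterol <- Stress -> BloodPressure -> SleepHours
  P5: Genotype <- Cholesterol <- Stress -> SleepHours
  P6: Genotype <- Cholesterol -> SleepHours
Condition 1 (no descendant of Genotype in the set): holds — descendants of Genotype are {BloodPressure, SleepHours}; none are in {Cholesterol, Stress}.
Condition 2 (every backdoor path blocked by {Cholesterol, Stress}):
  P1: blocked at fork node Stress ∈ conditioning set.
  P2: blocked at fork node Stress ∈ conditioning set.
  P3: blocked at fork node Stress ∈ conditioning set.
  P4: blocked at chain node Cholesterol ∈ conditioning set.
  P5: blocked at chain node Cholesterol ∈ conditioning set.
  P6: blocked at fork node Cholesterol ∈ conditioning set.
{Cholesterol, Stress} satisfies the backdoor criterion.

Yes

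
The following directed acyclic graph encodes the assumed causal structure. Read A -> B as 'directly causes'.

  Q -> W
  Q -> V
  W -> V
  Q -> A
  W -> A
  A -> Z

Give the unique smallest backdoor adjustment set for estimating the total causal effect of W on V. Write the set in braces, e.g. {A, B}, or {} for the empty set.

Variables eligible for adjustment (non-descendants of W, excluding W and V): {Q}.
Backdoor paths from W to V:
  P1: W <- Q -> V
The empty set is not sufficient: P1 (W <- Q -> V) has no collider blocking it and no conditioned non-collider, so it is open.
Try {Q}:
  P1: blocked at fork node Q ∈ conditioning set.
{Q} contains no descendant of W and blocks every backdoor path.
{Q} is the unique smallest valid adjustment set.

{Q}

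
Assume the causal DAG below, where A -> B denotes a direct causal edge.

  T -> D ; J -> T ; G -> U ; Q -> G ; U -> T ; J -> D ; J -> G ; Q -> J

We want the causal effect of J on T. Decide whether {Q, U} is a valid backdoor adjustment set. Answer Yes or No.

Backdoor paths from J to T (paths whose first edge points into J):
  P1: J <- Q -> G -> U -> T
Condition 1 (no descendant of J in the set): FAILS — U is a descendant of J.
Condition 2 (every backdoor path blocked by {Q, U}):
  P1: blocked at fork node Q ∈ conditioning set.
{Q, U} does not satisfy the backdoor criterion.

No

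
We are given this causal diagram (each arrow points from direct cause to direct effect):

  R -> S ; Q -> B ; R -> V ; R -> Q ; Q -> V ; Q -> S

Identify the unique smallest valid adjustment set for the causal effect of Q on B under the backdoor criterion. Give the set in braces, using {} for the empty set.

Variables eligible for adjustment (non-descendants of Q, excluding Q and B): {R}.
Backdoor paths from Q to B:
  (none)
With no backdoor paths the empty set already satisfies the criterion, and it is trivially minimal.

{}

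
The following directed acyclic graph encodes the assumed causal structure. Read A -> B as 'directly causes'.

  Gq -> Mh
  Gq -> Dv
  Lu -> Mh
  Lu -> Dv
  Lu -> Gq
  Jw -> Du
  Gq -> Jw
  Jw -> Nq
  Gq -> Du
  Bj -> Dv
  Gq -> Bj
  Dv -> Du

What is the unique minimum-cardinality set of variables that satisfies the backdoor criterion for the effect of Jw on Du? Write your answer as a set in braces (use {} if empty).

Variables eligible for adjustment (non-descendants of Jw, excluding Jw and Du): {Bj, Dv, Gq, Lu, Mh}.
Backdoor paths from Jw to Du:
  P1: Jw <- Gq <- Lu -> Dv -> Du
  P2: Jw <- Gq -> Bj -> Dv -> Du
  P3: Jw <- Gq -> Dv -> Du
  P4: Jw <- Gq -> Du
  P5: Jw <- Gq -> Mh <- Lu -> Dv -> Du
The empty set is not sufficient: P1 (Jw <- Gq <- Lu -> Dv -> Du) has no collider blocking it and no conditioned non-collider, so it is open.
Try {Gq}:
  P1: blocked at chain node Gq ∈ conditioning set.
  P2: blocked at fork node Gq ∈ conditioning set.
  P3: blocked at fork node Gq ∈ conditioning set.
  P4: blocked at fork node Gq ∈ conditioning set.
  P5: blocked at fork node Gq ∈ conditioning set.
{Gq} contains no descendant of Jw and blocks every backdoor path.
No other singleton works — e.g. {Lu} leaves P2 open — so {Gq} is the unique smallest valid adjustment set.

{Gq}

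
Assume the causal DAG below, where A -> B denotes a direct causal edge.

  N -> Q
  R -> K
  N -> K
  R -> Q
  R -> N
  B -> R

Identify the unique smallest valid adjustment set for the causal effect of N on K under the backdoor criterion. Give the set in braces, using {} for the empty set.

{R}

Variables eligible for adjustment (non-descendants of N, excluding N and K): {B, R}.
Backdoor paths from N to K:
  P1: N <- R -> K
The empty set is not sufficient: P1 (N <- R -> K) has no collider blocking it and no conditioned non-collider, so it is open.
Try {R}:
  P1: blocked at fork node R ∈ conditioning set.
{R} contains no descendant of N and blocks every backdoor path.
No other singleton works — e.g. {B} leaves P1 open — so {R} is the unique smallest valid adjustment set.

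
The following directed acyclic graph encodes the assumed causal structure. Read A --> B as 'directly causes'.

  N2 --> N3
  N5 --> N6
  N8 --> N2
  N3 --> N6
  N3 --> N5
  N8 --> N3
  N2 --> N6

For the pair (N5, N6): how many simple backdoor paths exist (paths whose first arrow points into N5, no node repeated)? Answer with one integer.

3

A backdoor path from N5 to N6 is any simple undirected path whose first edge points into N5 (i.e. leaves N5 via a parent).
Parents of N5: {N3}.
Enumerating:
  P1: N5 <- N3 <- N8 -> N2 -> N6
  P2: N5 <- N3 <- N2 -> N6
  P3: N5 <- N3 -> N6
That exhausts the simple backdoor paths. Count: 3.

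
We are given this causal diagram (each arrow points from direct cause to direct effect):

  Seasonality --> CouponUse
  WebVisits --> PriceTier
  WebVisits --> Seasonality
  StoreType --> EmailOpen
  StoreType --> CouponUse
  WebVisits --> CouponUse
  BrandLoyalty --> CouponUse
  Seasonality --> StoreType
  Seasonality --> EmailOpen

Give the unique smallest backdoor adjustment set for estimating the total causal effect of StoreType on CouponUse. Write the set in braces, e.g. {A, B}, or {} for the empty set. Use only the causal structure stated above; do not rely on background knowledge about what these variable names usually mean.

{Seasonality}

Variables eligible for adjustment (non-descendants of StoreType, excluding StoreType and CouponUse): {BrandLoyalty, PriceTier, Seasonality, WebVisits}.
Backdoor paths from StoreType to CouponUse:
  P1: StoreType <- Seasonality <- WebVisits -> CouponUse
  P2: StoreType <- Seasonality -> CouponUse
The empty set is not sufficient: P1 (StoreType <- Seasonality <- WebVisits -> CouponUse) has no collider blocking it and no conditioned non-collider, so it is open.
Try {Seasonality}:
  P1: blocked at chain node Seasonality ∈ conditioning set.
  P2: blocked at fork node Seasonality ∈ conditioning set.
{Seasonality} contains no descendant of StoreType and blocks every backdoor path.
No other singleton works — e.g. {WebVisits} leaves P2 open — so {Seasonality} is the unique smallest valid adjustment set.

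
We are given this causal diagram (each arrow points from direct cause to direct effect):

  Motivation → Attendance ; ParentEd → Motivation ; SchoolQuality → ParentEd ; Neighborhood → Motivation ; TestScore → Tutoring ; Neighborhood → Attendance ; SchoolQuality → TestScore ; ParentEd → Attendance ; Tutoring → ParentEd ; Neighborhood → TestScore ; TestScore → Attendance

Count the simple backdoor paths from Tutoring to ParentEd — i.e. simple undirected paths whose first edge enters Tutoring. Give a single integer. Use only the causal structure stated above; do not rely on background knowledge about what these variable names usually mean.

A backdoor path from Tutoring to ParentEd is any simple undirected path whose first edge points into Tutoring (i.e. leaves Tutoring via a parent).
Parents of Tutoring: {TestScore}.
Enumerating:
  P1: Tutoring <- TestScore <- Neighborhood -> Motivation <- ParentEd
  P2: Tutoring <- TestScore <- Neighborhood -> Motivation -> Attendance <- ParentEd
  P3: Tutoring <- TestScore <- Neighborhood -> Attendance <- ParentEd
  P4: Tutoring <- TestScore <- Neighborhood -> Attendance <- Motivation <- ParentEd
  P5: Tutoring <- TestScore <- SchoolQuality -> ParentEd
  P6: Tutoring <- TestScore -> Attendance <- Neighborhood -> Motivation <- ParentEd
  P7: Tutoring <- TestScore -> Attendance <- ParentEd
  P8: Tutoring <- TestScore -> Attendance <- Motivation <- ParentEd
That exhausts the simple backdoor paths. Count: 8.

8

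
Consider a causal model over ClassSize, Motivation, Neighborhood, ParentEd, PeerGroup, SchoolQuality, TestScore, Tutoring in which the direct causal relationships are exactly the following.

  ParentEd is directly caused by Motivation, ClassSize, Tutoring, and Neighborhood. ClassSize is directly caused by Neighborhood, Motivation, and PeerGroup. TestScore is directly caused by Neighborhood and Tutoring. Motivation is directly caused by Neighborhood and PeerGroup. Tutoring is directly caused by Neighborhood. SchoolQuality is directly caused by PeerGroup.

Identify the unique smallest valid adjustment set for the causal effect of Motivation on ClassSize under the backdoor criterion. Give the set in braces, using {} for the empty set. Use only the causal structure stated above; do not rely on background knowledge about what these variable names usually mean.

Variables eligible for adjustment (non-descendants of Motivation, excluding Motivation and ClassSize): {Neighborhood, PeerGroup, SchoolQuality, TestScore, Tutoring}.
Backdoor paths from Motivation to ClassSize:
  P1: Motivation <- Neighborhood -> Tutoring -> ParentEd <- ClassSize
  P2: Motivation <- Neighborhood -> TestScore <- Tutoring -> ParentEd <- ClassSize
  P3: Motivation <- Neighborhood -> ClassSize
  P4: Motivation <- Neighborhood -> ParentEd <- ClassSize
  P5: Motivation <- PeerGroup -> ClassSize
The empty set is not sufficient: P3 (Motivation <- Neighborhood -> ClassSize) has no collider blocking it and no conditioned non-collider, so it is open.
Try {Neighborhood, PeerGroup}:
  P1: blocked at fork node Neighborhood ∈ conditioning set.
  P2: blocked at fork node Neighborhood ∈ conditioning set.
  P3: blocked at fork node Neighborhood ∈ conditioning set.
  P4: blocked at fork node Neighborhood ∈ conditioning set.
  P5: blocked at fork node PeerGroup ∈ conditioning set.
{Neighborhood, PeerGroup} contains no descendant of Motivation and blocks every backdoor path.
Every element of {Neighborhood, PeerGroup} is needed (dropping Neighborhood leaves P3 open; dropping PeerGroup leaves P5 open), so no proper subset is valid.
Among all size-2 subsets of the eligible variables, only {Neighborhood, PeerGroup} blocks every backdoor path, so it is the unique smallest valid adjustment set.

{Neighborhood, PeerGroup}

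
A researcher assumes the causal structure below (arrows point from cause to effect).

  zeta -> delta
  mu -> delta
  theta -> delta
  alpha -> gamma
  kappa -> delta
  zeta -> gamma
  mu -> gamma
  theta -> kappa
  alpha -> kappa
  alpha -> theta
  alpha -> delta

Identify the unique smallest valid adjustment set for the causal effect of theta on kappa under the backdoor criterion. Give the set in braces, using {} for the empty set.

Variables eligible for adjustment (non-descendants of theta, excluding theta and kappa): {alpha, gamma, mu, zeta}.
Backdoor paths from theta to kappa:
  P1: theta <- alpha -> kappa
  P2: theta <- alpha -> delta <- kappa
  P3: theta <- alpha -> gamma <- mu -> delta <- kappa
  P4: theta <- alpha -> gamma <- zeta -> delta <- kappa
The empty set is not sufficient: P1 (theta <- alpha -> kappa) has no collider blocking it and no conditioned non-collider, so it is open.
Try {alpha}:
  P1: blocked at fork node alpha ∈ conditioning set.
  P2: blocked at fork node alpha ∈ conditioning set.
  P3: blocked at fork node alpha ∈ conditioning set.
  P4: blocked at fork node alpha ∈ conditioning set.
{alpha} contains no descendant of theta and blocks every backdoor path.
No other singleton works — e.g. {mu} leaves P1 open — so {alpha} is the unique smallest valid adjustment set.

{alpha}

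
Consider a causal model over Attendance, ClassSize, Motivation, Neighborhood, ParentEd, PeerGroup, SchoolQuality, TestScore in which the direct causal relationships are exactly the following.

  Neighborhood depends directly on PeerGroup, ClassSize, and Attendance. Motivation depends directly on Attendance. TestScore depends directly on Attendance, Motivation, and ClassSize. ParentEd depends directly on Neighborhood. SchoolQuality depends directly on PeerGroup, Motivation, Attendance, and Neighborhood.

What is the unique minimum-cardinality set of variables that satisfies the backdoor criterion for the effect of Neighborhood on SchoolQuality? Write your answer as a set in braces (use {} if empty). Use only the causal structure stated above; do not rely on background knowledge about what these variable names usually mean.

Variables eligible for adjustment (non-descendants of Neighborhood, excluding Neighborhood and SchoolQuality): {Attendance, ClassSize, Motivation, PeerGroup, TestScore}.
Backdoor paths from Neighborhood to SchoolQuality:
  P1: Neighborhood <- ClassSize -> TestScore <- Attendance -> Motivation -> SchoolQuality
  P2: Neighborhood <- ClassSize -> TestScore <- Attendance -> SchoolQuality
  P3: Neighborhood <- ClassSize -> TestScore <- Motivation <- Attendance -> SchoolQuality
  P4: Neighborhood <- ClassSize -> TestScore <- Motivation -> SchoolQuality
  P5: Neighborhood <- PeerGroup -> SchoolQuality
  P6: Neighborhood <- Attendance -> Motivation -> SchoolQuality
  P7: Neighborhood <- Attendance -> SchoolQuality
  P8: Neighborhood <- Attendance -> TestScore <- Motivation -> SchoolQuality
The empty set is not sufficient: P5 (Neighborhood <- PeerGroup -> SchoolQuality) has no collider blocking it and no conditioned non-collider, so it is open.
Try {Attendance, PeerGroup}:
  P1: blocked at collider TestScore (neither it nor any descendant is in the conditioning set).
  P2: blocked at collider TestScore (neither it nor any descendant is in the conditioning set).
  P3: blocked at collider TestScore (neither it nor any descendant is in the conditioning set).
  P4: blocked at collider TestScore (neither it nor any descendant is in the conditioning set).
  P5: blocked at fork node PeerGroup ∈ conditioning set.
  P6: blocked at fork node Attendance ∈ conditioning set.
  P7: blocked at fork node Attendance ∈ conditioning set.
  P8: blocked at fork node Attendance ∈ conditioning set.
{Attendance, PeerGroup} contains no descendant of Neighborhood and blocks every backdoor path.
Every element of {Attendance, PeerGroup} is needed (dropping Attendance leaves P6 open; dropping PeerGroup leaves P5 open), so no proper subset is valid.
Among all size-2 subsets of the eligible variables, only {Attendance, PeerGroup} blocks every backdoor path, so it is the unique smallest valid adjustment set.

{Attendance, PeerGroup}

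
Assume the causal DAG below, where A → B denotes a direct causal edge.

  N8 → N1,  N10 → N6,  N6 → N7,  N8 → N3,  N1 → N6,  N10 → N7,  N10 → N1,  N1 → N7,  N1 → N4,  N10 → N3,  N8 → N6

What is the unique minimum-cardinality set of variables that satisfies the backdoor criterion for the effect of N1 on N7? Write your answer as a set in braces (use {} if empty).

{N10, N8}

Variables eligible for adjustment (non-descendants of N1, excluding N1 and N7): {N10, N3, N8}.
Backdoor paths from N1 to N7:
  P1: N1 <- N10 -> N6 -> N7
  P2: N1 <- N10 -> N7
  P3: N1 <- N10 -> N3 <- N8 -> N6 -> N7
  P4: N1 <- N8 -> N6 <- N10 -> N7
  P5: N1 <- N8 -> N6 -> N7
  P6: N1 <- N8 -> N3 <- N10 -> N6 -> N7
  P7: N1 <- N8 -> N3 <- N10 -> N7
The empty set is not sufficient: P1 (N1 <- N10 -> N6 -> N7) has no collider blocking it and no conditioned non-collider, so it is open.
Try {N10, N8}:
  P1: blocked at fork node N10 ∈ conditioning set.
  P2: blocked at fork node N10 ∈ conditioning set.
  P3: blocked at fork node N10 ∈ conditioning set.
  P4: blocked at fork node N8 ∈ conditioning set.
  P5: blocked at fork node N8 ∈ conditioning set.
  P6: blocked at fork node N8 ∈ conditioning set.
  P7: blocked at fork node N8 ∈ conditioning set.
{N10, N8} contains no descendant of N1 and blocks every backdoor path.
Every element of {N10, N8} is needed (dropping N10 leaves P1 open; dropping N8 leaves P5 open), so no proper subset is valid.
Among all size-2 subsets of the eligible variables, only {N10, N8} blocks every backdoor path, so it is the unique smallest valid adjustment set.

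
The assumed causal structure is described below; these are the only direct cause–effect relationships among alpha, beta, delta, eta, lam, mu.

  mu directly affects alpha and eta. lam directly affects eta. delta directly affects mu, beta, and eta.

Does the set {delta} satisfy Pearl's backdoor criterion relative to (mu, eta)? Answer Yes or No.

Yes

Backdoor paths from mu to eta (paths whose first edge points into mu):
  P1: mu <- delta -> eta
Condition 1 (no descendant of mu in the set): holds — descendants of mu are {alpha, eta}; none are in {delta}.
Condition 2 (every backdoor path blocked by {delta}):
  P1: blocked at fork node delta ∈ conditioning set.
{delta} satisfies the backdoor criterion.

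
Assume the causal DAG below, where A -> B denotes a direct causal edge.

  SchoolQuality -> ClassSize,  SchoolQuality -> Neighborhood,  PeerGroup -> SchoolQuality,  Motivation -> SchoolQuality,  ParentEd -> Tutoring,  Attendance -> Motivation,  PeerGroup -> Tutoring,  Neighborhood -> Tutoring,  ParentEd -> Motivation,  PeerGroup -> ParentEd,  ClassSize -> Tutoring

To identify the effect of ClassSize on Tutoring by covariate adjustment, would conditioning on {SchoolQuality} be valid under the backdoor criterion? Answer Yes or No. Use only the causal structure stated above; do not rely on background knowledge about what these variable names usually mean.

Backdoor paths from ClassSize to Tutoring (paths whose first edge points into ClassSize):
  P1: ClassSize <- SchoolQuality <- PeerGroup -> ParentEd -> Tutoring
  P2: ClassSize <- SchoolQuality <- PeerGroup -> Tutoring
  P3: ClassSize <- SchoolQuality <- Motivation <- ParentEd <- PeerGroup -> Tutoring
  P4: ClassSize <- SchoolQuality <- Motivation <- ParentEd -> Tutoring
  P5: ClassSize <- SchoolQuality -> Neighborhood -> Tutoring
Condition 1 (no descendant of ClassSize in the set): holds — descendants of ClassSize are {Tutoring}; none are in {SchoolQuality}.
Condition 2 (every backdoor path blocked by {SchoolQuality}):
  P1: blocked at chain node SchoolQuality ∈ conditioning set.
  P2: blocked at chain node SchoolQuality ∈ conditioning set.
  P3: blocked at chain node SchoolQuality ∈ conditioning set.
  P4: blocked at chain node SchoolQuality ∈ conditioning set.
  P5: blocked at fork node SchoolQuality ∈ conditioning set.
{SchoolQuality} satisfies the backdoor criterion.

Yes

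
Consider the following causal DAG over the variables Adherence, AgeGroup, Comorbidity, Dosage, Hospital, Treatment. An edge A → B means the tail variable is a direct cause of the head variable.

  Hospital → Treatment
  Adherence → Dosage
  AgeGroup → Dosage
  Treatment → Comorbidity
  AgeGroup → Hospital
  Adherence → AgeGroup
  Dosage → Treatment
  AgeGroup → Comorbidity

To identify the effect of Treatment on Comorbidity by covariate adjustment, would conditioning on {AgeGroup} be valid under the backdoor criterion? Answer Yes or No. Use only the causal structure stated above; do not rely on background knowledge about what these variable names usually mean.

Yes

Backdoor paths from Treatment to Comorbidity (paths whose first edge points into Treatment):
  P1: Treatment <- Dosage <- Adherence -> AgeGroup -> Comorbidity
  P2: Treatment <- Dosage <- AgeGroup -> Comorbidity
  P3: Treatment <- Hospital <- AgeGroup -> Comorbidity
Condition 1 (no descendant of Treatment in the set): holds — descendants of Treatment are {Comorbidity}; none are in {AgeGroup}.
Condition 2 (every backdoor path blocked by {AgeGroup}):
  P1: blocked at chain node AgeGroup ∈ conditioning set.
  P2: blocked at fork node AgeGroup ∈ conditioning set.
  P3: blocked at fork node AgeGroup ∈ conditioning set.
{AgeGroup} satisfies the backdoor criterion.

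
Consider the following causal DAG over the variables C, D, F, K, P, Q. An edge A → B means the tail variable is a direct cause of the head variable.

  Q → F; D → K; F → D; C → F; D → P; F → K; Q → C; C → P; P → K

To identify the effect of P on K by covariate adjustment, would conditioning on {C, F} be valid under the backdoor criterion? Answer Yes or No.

Backdoor paths from P to K (paths whose first edge points into P):
  P1: P <- C <- Q -> F -> D -> K
  P2: P <- C <- Q -> F -> K
  P3: P <- C -> F -> D -> K
  P4: P <- C -> F -> K
  P5: P <- D <- F -> K
  P6: P <- D -> K
Condition 1 (no descendant of P in the set): holds — descendants of P are {K}; none are in {C, F}.
Condition 2 (every backdoor path blocked by {C, F}):
  P1: blocked at chain node C ∈ conditioning set.
  P2: blocked at chain node C ∈ conditioning set.
  P3: blocked at fork node C ∈ conditioning set.
  P4: blocked at fork node C ∈ conditioning set.
  P5: blocked at fork node F ∈ conditioning set.
  P6: open — no interior node is in the conditioning set.
{C, F} does not satisfy the backdoor criterion.

No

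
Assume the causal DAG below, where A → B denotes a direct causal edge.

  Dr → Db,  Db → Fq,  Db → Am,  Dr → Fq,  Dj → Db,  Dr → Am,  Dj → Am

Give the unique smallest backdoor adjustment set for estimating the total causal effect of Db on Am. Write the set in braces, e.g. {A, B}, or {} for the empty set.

Variables eligible for adjustment (non-descendants of Db, excluding Db and Am): {Dj, Dr}.
Backdoor paths from Db to Am:
  P1: Db <- Dj -> Am
  P2: Db <- Dr -> Am
The empty set is not sufficient: P1 (Db <- Dj -> Am) has no collider blocking it and no conditioned non-collider, so it is open.
Try {Dj, Dr}:
  P1: blocked at fork node Dj ∈ conditioning set.
  P2: blocked at fork node Dr ∈ conditioning set.
{Dj, Dr} contains no descendant of Db and blocks every backdoor path.
Every element of {Dj, Dr} is needed (dropping Dj leaves P1 open; dropping Dr leaves P2 open), so no proper subset is valid.
Among all size-2 subsets of the eligible variables, only {Dj, Dr} blocks every backdoor path, so it is the unique smallest valid adjustment set.

{Dj, Dr}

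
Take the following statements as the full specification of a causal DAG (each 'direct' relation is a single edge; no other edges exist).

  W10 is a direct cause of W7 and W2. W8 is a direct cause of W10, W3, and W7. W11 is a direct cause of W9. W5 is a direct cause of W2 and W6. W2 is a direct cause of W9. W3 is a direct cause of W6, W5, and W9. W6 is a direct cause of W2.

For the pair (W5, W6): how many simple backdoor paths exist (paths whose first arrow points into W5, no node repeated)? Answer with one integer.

4

A backdoor path from W5 to W6 is any simple undirected path whose first edge points into W5 (i.e. leaves W5 via a parent).
Parents of W5: {W3}.
Enumerating:
  P1: W5 <- W3 <- W8 -> W10 -> W2 <- W6
  P2: W5 <- W3 <- W8 -> W7 <- W10 -> W2 <- W6
  P3: W5 <- W3 -> W6
  P4: W5 <- W3 -> W9 <- W2 <- W6
That exhausts the simple backdoor paths. Count: 4.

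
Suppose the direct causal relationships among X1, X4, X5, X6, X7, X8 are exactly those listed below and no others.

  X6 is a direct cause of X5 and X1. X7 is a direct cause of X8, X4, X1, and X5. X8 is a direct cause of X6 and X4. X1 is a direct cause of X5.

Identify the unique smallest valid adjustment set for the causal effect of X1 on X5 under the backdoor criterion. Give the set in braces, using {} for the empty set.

Variables eligible for adjustment (non-descendants of X1, excluding X1 and X5): {X4, X6, X7, X8}.
Backdoor paths from X1 to X5:
  P1: X1 <- X7 -> X8 -> X6 -> X5
  P2: X1 <- X7 -> X5
  P3: X1 <- X7 -> X4 <- X8 -> X6 -> X5
  P4: X1 <- X6 <- X8 <- X7 -> X5
  P5: X1 <- X6 <- X8 -> X4 <- X7 -> X5
  P6: X1 <- X6 -> X5
The empty set is not sufficient: P1 (X1 <- X7 -> X8 -> X6 -> X5) has no collider blocking it and no conditioned non-collider, so it is open.
Try {X6, X7}:
  P1: blocked at fork node X7 ∈ conditioning set.
  P2: blocked at fork node X7 ∈ conditioning set.
  P3: blocked at fork node X7 ∈ conditioning set.
  P4: blocked at chain node X6 ∈ conditioning set.
  P5: blocked at chain node X6 ∈ conditioning set.
  P6: blocked at fork node X6 ∈ conditioning set.
{X6, X7} contains no descendant of X1 and blocks every backdoor path.
Every element of {X6, X7} is needed (dropping X6 leaves P6 open; dropping X7 leaves P2 open), so no proper subset is valid.
Among all size-2 subsets of the eligible variables, only {X6, X7} blocks every backdoor path, so it is the unique smallest valid adjustment set.

{X6, X7}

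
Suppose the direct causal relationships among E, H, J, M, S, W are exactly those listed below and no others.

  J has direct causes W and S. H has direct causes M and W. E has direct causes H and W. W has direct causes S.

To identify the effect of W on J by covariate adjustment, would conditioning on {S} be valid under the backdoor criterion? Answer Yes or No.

Backdoor paths from W to J (paths whose first edge points into W):
  P1: W <- S -> J
Condition 1 (no descendant of W in the set): holds — descendants of W are {E, H, J}; none are in {S}.
Condition 2 (every backdoor path blocked by {S}):
  P1: blocked at fork node S ∈ conditioning set.
{S} satisfies the backdoor criterion.

Yes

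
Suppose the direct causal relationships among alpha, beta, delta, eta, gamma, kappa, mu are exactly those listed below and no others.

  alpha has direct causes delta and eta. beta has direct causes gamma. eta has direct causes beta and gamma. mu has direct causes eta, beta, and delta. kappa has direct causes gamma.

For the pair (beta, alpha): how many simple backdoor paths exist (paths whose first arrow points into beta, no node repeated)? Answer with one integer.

A backdoor path from beta to alpha is any simple undirected path whose first edge points into beta (i.e. leaves beta via a parent).
Parents of beta: {gamma}.
Enumerating:
  P1: beta <- gamma -> eta -> mu <- delta -> alpha
  P2: beta <- gamma -> eta -> alpha
That exhausts the simple backdoor paths. Count: 2.

2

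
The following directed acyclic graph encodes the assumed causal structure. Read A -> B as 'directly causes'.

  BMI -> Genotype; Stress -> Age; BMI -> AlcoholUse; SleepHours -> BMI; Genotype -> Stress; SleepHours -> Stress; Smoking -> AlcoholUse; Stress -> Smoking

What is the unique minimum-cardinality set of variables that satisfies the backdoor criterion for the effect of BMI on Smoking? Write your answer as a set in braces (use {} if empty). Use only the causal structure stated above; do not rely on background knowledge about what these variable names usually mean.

{SleepHours}

Variables eligible for adjustment (non-descendants of BMI, excluding BMI and Smoking): {SleepHours}.
Backdoor paths from BMI to Smoking:
  P1: BMI <- SleepHours -> Stress -> Smoking
The empty set is not sufficient: P1 (BMI <- SleepHours -> Stress -> Smoking) has no collider blocking it and no conditioned non-collider, so it is open.
Try {SleepHours}:
  P1: blocked at fork node SleepHours ∈ conditioning set.
{SleepHours} contains no descendant of BMI and blocks every backdoor path.
{SleepHours} is the unique smallest valid adjustment set.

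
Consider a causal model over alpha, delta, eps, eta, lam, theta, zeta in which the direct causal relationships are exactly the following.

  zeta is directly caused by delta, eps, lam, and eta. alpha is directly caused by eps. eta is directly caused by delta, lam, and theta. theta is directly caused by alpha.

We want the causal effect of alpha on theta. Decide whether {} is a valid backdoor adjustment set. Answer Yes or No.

Yes

Backdoor paths from alpha to theta (paths whose first edge points into alpha):
  P1: alpha <- eps -> zeta <- delta -> eta <- theta
  P2: alpha <- eps -> zeta <- lam -> eta <- theta
  P3: alpha <- eps -> zeta <- eta <- theta
Condition 1 (no descendant of alpha in the set): holds — descendants of alpha are {eta, theta, zeta}; none are in {}.
Condition 2 (every backdoor path blocked by {}):
  P1: blocked at collider zeta (neither it nor any descendant is in the conditioning set).
  P2: blocked at collider zeta (neither it nor any descendant is in the conditioning set).
  P3: blocked at collider zeta (neither it nor any descendant is in the conditioning set).
{} satisfies the backdoor criterion.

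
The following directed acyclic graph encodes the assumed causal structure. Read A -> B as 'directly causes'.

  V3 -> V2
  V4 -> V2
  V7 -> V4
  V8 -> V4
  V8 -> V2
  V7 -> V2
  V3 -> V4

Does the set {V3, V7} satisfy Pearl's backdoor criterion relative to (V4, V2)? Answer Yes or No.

No

Backdoor paths from V4 to V2 (paths whose first edge points into V4):
  P1: V4 <- V7 -> V2
  P2: V4 <- V3 -> V2
  P3: V4 <- V8 -> V2
Condition 1 (no descendant of V4 in the set): holds — descendants of V4 are {V2}; none are in {V3, V7}.
Condition 2 (every backdoor path blocked by {V3, V7}):
  P1: blocked at fork node V7 ∈ conditioning set.
  P2: blocked at fork node V3 ∈ conditioning set.
  P3: open — no interior node is in the conditioning set.
{V3, V7} does not satisfy the backdoor criterion.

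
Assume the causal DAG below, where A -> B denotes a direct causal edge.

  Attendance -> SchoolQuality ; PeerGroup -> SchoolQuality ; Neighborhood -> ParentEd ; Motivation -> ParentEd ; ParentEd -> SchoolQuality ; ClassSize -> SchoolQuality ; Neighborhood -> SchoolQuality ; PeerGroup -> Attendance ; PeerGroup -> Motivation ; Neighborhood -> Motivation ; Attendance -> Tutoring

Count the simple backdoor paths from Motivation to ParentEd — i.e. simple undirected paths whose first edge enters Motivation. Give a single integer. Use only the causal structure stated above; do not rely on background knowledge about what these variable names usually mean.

6

A backdoor path from Motivation to ParentEd is any simple undirected path whose first edge points into Motivation (i.e. leaves Motivation via a parent).
Parents of Motivation: {Neighborhood, PeerGroup}.
Enumerating:
  P1: Motivation <- Neighborhood -> ParentEd
  P2: Motivation <- Neighborhood -> SchoolQuality <- ParentEd
  P3: Motivation <- PeerGroup -> Attendance -> SchoolQuality <- Neighborhood -> ParentEd
  P4: Motivation <- PeerGroup -> Attendance -> SchoolQuality <- ParentEd
  P5: Motivation <- PeerGroup -> SchoolQuality <- Neighborhood -> ParentEd
  P6: Motivation <- PeerGroup -> SchoolQuality <- ParentEd
That exhausts the simple backdoor paths. Count: 6.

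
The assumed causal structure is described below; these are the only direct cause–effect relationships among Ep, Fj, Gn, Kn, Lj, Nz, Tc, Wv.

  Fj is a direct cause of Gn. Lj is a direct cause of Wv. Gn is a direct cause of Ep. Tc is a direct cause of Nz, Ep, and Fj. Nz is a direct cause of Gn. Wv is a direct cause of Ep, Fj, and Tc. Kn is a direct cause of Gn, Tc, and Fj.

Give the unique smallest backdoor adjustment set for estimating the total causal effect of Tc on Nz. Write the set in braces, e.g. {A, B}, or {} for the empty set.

{}

Variables eligible for adjustment (non-descendants of Tc, excluding Tc and Nz): {Kn, Lj, Wv}.
Backdoor paths from Tc to Nz:
  P1: Tc <- Wv -> Fj <- Kn -> Gn <- Nz
  P2: Tc <- Wv -> Fj -> Gn <- Nz
  P3: Tc <- Wv -> Ep <- Gn <- Nz
  P4: Tc <- Kn -> Fj <- Wv -> Ep <- Gn <- Nz
  P5: Tc <- Kn -> Fj -> Gn <- Nz
  P6: Tc <- Kn -> Gn <- Nz
Each backdoor path contains an unconditioned collider, so every path is already blocked with the empty conditioning set:
  P1: blocked at collider Fj (neither it nor any descendant is in the conditioning set).
  P2: blocked at collider Gn (neither it nor any descendant is in the conditioning set).
  P3: blocked at collider Ep (neither it nor any descendant is in the conditioning set).
  P4: blocked at collider Fj (neither it nor any descendant is in the conditioning set).
  P5: blocked at collider Gn (neither it nor any descendant is in the conditioning set).
  P6: blocked at collider Gn (neither it nor any descendant is in the conditioning set).
The empty set is therefore the unique smallest valid set.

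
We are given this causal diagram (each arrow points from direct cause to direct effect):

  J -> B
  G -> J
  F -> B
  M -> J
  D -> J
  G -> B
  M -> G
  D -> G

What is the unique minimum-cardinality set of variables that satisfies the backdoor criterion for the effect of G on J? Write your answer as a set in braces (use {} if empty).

Variables eligible for adjustment (non-descendants of G, excluding G and J): {D, F, M}.
Backdoor paths from G to J:
  P1: G <- D -> J
  P2: G <- M -> J
The empty set is not sufficient: P1 (G <- D -> J) has no collider blocking it and no conditioned non-collider, so it is open.
Try {D, M}:
  P1: blocked at fork node D ∈ conditioning set.
  P2: blocked at fork node M ∈ conditioning set.
{D, M} contains no descendant of G and blocks every backdoor path.
Every element of {D, M} is needed (dropping D leaves P1 open; dropping M leaves P2 open), so no proper subset is valid.
Among all size-2 subsets of the eligible variables, only {D, M} blocks every backdoor path, so it is the unique smallest valid adjustment set.

{D, M}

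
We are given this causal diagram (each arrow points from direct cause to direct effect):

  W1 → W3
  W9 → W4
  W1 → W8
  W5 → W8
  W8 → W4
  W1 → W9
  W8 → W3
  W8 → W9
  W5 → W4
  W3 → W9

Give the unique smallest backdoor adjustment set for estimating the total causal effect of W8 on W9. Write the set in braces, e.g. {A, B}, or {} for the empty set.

Variables eligible for adjustment (non-descendants of W8, excluding W8 and W9): {W1, W5}.
Backdoor paths from W8 to W9:
  P1: W8 <- W5 -> W4 <- W9
  P2: W8 <- W1 -> W3 -> W9
  P3: W8 <- W1 -> W9
The empty set is not sufficient: P2 (W8 <- W1 -> W3 -> W9) has no collider blocking it and no conditioned non-collider, so it is open.
Try {W1}:
  P1: blocked at collider W4 (neither it nor any descendant is in the conditioning set).
  P2: blocked at fork node W1 ∈ conditioning set.
  P3: blocked at fork node W1 ∈ conditioning set.
{W1} contains no descendant of W8 and blocks every backdoor path.
No other singleton works — e.g. {W5} leaves P2 open — so {W1} is the unique smallest valid adjustment set.

{W1}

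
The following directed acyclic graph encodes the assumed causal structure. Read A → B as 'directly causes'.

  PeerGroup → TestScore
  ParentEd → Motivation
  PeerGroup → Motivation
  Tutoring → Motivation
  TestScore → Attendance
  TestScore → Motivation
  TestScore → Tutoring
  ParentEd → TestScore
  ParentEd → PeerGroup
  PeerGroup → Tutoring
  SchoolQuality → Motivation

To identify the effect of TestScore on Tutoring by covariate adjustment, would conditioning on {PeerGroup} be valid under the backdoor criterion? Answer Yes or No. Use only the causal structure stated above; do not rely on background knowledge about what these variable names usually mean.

Backdoor paths from TestScore to Tutoring (paths whose first edge points into TestScore):
  P1: TestScore <- ParentEd -> PeerGroup -> Tutoring
  P2: TestScore <- ParentEd -> PeerGroup -> Motivation <- Tutoring
  P3: TestScore <- ParentEd -> Motivation <- PeerGroup -> Tutoring
  P4: TestScore <- ParentEd -> Motivation <- Tutoring
  P5: TestScore <- PeerGroup <- ParentEd -> Motivation <- Tutoring
  P6: TestScore <- PeerGroup -> Tutoring
  P7: TestScore <- PeerGroup -> Motivation <- Tutoring
Condition 1 (no descendant of TestScore in the set): holds — descendants of TestScore are {Attendance, Motivation, Tutoring}; none are in {PeerGroup}.
Condition 2 (every backdoor path blocked by {PeerGroup}):
  P1: blocked at chain node PeerGroup ∈ conditioning set.
  P2: blocked at chain node PeerGroup ∈ conditioning set.
  P3: blocked at collider Motivation (neither it nor any descendant is in the conditioning set).
  P4: blocked at collider Motivation (neither it nor any descendant is in the conditioning set).
  P5: blocked at chain node PeerGroup ∈ conditioning set.
  P6: blocked at fork node PeerGroup ∈ conditioning set.
  P7: blocked at fork node PeerGroup ∈ conditioning set.
{PeerGroup} satisfies the backdoor criterion.

Yes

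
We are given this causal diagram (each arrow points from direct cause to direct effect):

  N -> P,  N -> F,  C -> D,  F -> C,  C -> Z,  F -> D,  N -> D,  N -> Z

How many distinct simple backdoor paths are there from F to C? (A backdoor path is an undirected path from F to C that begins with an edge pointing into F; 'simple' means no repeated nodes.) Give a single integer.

A backdoor path from F to C is any simple undirected path whose first edge points into F (i.e. leaves F via a parent).
Parents of F: {N}.
Enumerating:
  P1: F <- N -> D <- C
  P2: F <- N -> Z <- C
That exhausts the simple backdoor paths. Count: 2.

2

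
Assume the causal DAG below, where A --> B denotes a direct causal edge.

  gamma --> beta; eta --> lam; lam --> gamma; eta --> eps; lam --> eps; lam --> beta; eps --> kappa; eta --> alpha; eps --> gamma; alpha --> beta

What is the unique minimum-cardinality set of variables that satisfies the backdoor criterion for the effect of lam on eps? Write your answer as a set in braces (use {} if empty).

Variables eligible for adjustment (non-descendants of lam, excluding lam and eps): {alpha, eta}.
Backdoor paths from lam to eps:
  P1: lam <- eta -> eps
  P2: lam <- eta -> alpha -> beta <- gamma <- eps
The empty set is not sufficient: P1 (lam <- eta -> eps) has no collider blocking it and no conditioned non-collider, so it is open.
Try {eta}:
  P1: blocked at fork node eta ∈ conditioning set.
  P2: blocked at fork node eta ∈ conditioning set.
{eta} contains no descendant of lam and blocks every backdoor path.
No other singleton works — e.g. {alpha} leaves P1 open — so {eta} is the unique smallest valid adjustment set.

{eta}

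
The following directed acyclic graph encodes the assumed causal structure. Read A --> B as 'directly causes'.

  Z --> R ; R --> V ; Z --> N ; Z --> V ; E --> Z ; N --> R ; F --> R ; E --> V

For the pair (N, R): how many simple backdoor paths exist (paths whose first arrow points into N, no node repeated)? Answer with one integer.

3

A backdoor path from N to R is any simple undirected path whose first edge points into N (i.e. leaves N via a parent).
Parents of N: {Z}.
Enumerating:
  P1: N <- Z <- E -> V <- R
  P2: N <- Z -> R
  P3: N <- Z -> V <- R
That exhausts the simple backdoor paths. Count: 3.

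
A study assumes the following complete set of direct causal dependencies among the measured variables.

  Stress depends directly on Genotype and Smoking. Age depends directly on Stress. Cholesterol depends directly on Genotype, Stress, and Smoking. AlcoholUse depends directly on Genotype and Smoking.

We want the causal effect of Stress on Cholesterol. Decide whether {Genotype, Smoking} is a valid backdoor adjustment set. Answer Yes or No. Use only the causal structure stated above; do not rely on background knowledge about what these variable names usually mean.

Yes

Backdoor paths from Stress to Cholesterol (paths whose first edge points into Stress):
  P1: Stress <- Smoking -> AlcoholUse <- Genotype -> Cholesterol
  P2: Stress <- Smoking -> Cholesterol
  P3: Stress <- Genotype -> AlcoholUse <- Smoking -> Cholesterol
  P4: Stress <- Genotype -> Cholesterol
Condition 1 (no descendant of Stress in the set): holds — descendants of Stress are {Age, Cholesterol}; none are in {Genotype, Smoking}.
Condition 2 (every backdoor path blocked by {Genotype, Smoking}):
  P1: blocked at fork node Smoking ∈ conditioning set.
  P2: blocked at fork node Smoking ∈ conditioning set.
  P3: blocked at fork node Genotype ∈ conditioning set.
  P4: blocked at fork node Genotype ∈ conditioning set.
{Genotype, Smoking} satisfies the backdoor criterion.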